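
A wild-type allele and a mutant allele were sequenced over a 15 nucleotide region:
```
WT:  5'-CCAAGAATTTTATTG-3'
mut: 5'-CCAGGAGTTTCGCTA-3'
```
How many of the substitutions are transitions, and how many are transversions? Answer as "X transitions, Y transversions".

Mismatches (1-based):
site 4: A→G (purine→purine, transition)
site 7: A→G (purine→purine, transition)
site 11: T→C (pyrimidine→pyrimidine, transition)
site 12: A→G (purine→purine, transition)
site 13: T→C (pyrimidine→pyrimidine, transition)
site 15: G→A (purine→purine, transition)

6 transitions, 0 transversions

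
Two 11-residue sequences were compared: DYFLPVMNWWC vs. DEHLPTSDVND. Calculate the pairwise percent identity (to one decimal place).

27.3%

8 positions differ (2, 3, 6, 7, 8, 9, 10, 11), so 3 of 11 match: 3/11 = 27.27%.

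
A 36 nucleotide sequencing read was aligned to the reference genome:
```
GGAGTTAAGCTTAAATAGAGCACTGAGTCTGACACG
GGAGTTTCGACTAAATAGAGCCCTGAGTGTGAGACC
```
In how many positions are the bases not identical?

Comparing position by position, 8 positions differ: 7 (A/T), 8 (A/C), 10 (C/A), 11 (T/C), 22 (A/C), 29 (C/G), 33 (C/G), 36 (G/C).

8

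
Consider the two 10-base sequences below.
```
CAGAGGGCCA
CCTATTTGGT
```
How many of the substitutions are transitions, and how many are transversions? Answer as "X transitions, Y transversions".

Mismatches (1-based):
site 2: A→C (purine→pyrimidine, transversion)
site 3: G→T (purine→pyrimidine, transversion)
site 5: G→T (purine→pyrimidine, transversion)
site 6: G→T (purine→pyrimidine, transversion)
site 7: G→T (purine→pyrimidine, transversion)
site 8: C→G (pyrimidine→purine, transversion)
site 9: C→G (pyrimidine→purine, transversion)
site 10: A→T (purine→pyrimidine, transversion)

0 transitions, 8 transversions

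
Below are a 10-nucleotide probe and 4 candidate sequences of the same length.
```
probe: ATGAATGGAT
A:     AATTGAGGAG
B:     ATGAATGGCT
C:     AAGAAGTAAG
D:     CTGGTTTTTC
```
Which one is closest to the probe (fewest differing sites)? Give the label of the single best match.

B

Hamming distances to probe — A: 6; B: 1; C: 5; D: 7.
Smallest is B with 1 mismatch.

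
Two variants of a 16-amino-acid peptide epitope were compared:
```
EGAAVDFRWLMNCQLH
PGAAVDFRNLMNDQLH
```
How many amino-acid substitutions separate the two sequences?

Comparing position by position, 3 residues differ: 1 (E/P), 9 (W/N), 13 (C/D).

3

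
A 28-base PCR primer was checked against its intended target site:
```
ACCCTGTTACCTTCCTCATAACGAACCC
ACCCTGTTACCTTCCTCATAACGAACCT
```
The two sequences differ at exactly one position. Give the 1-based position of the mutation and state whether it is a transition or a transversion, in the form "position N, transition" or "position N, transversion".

The sequences differ only at position 28: C→T (pyrimidine→pyrimidine), a transition.

position 28, transition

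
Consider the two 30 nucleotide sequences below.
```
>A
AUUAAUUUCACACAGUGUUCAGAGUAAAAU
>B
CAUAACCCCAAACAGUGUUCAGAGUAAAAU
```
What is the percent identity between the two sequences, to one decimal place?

80.0%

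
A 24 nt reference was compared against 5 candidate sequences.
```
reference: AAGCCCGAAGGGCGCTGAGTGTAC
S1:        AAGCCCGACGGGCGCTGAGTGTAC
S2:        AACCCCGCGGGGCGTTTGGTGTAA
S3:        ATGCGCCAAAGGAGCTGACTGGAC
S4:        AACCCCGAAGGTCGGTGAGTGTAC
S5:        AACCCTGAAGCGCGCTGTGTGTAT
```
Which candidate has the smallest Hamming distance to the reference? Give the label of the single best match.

Hamming distances to reference — S1: 1; S2: 7; S3: 7; S4: 3; S5: 5.
Smallest is S1 with 1 mismatch.

S1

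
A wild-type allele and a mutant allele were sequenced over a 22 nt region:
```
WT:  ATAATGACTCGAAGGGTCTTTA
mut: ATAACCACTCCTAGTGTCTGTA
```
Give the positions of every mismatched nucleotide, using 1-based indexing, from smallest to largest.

Differences at position 5 (T→C), position 6 (G→C), position 11 (G→C), position 12 (A→T), position 15 (G→T), position 20 (T→G).

5, 6, 11, 12, 15, 20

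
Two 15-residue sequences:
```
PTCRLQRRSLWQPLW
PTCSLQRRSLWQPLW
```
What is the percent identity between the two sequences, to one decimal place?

93.3%

1 position differs (4), so 14 of 15 match: 14/15 = 93.33%.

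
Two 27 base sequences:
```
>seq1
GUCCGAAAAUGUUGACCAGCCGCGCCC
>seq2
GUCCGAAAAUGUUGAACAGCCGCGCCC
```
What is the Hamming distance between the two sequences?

Comparing position by position, 1 site differs: 16 (C/A).

1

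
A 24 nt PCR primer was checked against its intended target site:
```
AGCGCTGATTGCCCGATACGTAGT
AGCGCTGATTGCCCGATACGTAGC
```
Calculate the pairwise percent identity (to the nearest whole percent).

96%

1 position differs (24), so 23 of 24 match: 23/24 = 95.83%.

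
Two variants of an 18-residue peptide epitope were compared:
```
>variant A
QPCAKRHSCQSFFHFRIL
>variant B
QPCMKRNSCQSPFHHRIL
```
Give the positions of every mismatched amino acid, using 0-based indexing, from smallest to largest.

3, 6, 11, 14

Differences at position 3 (A→M), position 6 (H→N), position 11 (F→P), position 14 (F→H).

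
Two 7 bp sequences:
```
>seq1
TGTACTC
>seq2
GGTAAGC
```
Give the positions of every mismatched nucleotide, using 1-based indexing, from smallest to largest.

Differences at position 1 (T→G), position 5 (C→A), position 6 (T→G).

1, 5, 6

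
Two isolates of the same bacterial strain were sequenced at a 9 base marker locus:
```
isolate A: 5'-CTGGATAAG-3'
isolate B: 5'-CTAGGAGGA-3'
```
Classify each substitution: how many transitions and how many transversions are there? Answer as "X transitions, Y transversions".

5 transitions, 1 transversion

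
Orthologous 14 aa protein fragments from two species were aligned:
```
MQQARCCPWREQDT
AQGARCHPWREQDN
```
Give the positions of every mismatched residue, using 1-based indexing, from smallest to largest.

1, 3, 7, 14

Differences at position 1 (M→A), position 3 (Q→G), position 7 (C→H), position 14 (T→N).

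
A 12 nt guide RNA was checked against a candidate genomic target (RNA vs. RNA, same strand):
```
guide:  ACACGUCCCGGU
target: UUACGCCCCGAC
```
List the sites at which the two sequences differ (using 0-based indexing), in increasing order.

Differences at site 0 (A→U), site 1 (C→U), site 5 (U→C), site 10 (G→A), site 11 (U→C).

0, 1, 5, 10, 11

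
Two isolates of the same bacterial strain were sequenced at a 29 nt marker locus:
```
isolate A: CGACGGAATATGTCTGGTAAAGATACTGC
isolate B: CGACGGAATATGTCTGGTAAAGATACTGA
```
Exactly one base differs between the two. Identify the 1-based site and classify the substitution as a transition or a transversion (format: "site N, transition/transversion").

Site 29 changes C→A. C is a pyrimidine and A is a purine, so this is a transversion.

site 29, transversion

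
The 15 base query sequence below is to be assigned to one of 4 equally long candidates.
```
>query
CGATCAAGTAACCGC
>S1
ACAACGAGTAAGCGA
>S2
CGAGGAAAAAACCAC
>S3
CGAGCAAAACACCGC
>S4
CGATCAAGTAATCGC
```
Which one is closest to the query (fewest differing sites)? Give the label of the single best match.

S4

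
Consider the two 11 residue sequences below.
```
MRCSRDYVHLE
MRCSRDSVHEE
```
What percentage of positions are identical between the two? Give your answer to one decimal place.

81.8%

2 positions differ (7, 10), so 9 of 11 match: 9/11 = 81.82%.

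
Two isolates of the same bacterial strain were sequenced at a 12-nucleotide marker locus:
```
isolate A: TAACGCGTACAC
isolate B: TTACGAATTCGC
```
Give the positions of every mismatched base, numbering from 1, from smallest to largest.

Scanning 1-based: 2: A/T; 6: C/A; 7: G/A; 9: A/T; 11: A/G.

2, 6, 7, 9, 11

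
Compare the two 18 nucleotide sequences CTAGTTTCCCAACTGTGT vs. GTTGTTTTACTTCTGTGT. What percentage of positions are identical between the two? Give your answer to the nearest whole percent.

Mismatches at positions 1, 3, 8, 9, 11, 12 (1-based): 6 of 18.
Identical positions: 12/18 = 66.67% → 67%.

67%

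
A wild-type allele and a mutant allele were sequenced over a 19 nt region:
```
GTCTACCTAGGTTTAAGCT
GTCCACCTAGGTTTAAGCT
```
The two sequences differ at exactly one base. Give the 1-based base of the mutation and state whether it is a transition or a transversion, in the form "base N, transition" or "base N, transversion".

base 4, transition

The sequences differ only at base 4: T→C (pyrimidine→pyrimidine), a transition.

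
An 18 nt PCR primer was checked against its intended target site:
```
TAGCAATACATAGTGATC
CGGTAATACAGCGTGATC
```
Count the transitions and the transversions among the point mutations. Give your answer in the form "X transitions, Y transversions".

3 transitions, 2 transversions

Transitions (purine↔purine or pyrimidine↔pyrimidine): 1 T→C, 2 A→G, 4 C→T.
Transversions (purine↔pyrimidine): 11 T→G, 12 A→C.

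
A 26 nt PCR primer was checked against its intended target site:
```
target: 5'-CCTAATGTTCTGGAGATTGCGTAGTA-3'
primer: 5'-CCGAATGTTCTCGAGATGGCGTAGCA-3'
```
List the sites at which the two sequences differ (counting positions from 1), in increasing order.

Differences at site 3 (T→G), site 12 (G→C), site 18 (T→G), site 25 (T→C).

3, 12, 18, 25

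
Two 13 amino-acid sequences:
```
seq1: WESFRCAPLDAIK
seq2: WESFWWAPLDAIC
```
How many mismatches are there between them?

3

Comparing position by position, 3 positions differ: 5 (R/W), 6 (C/W), 13 (K/C).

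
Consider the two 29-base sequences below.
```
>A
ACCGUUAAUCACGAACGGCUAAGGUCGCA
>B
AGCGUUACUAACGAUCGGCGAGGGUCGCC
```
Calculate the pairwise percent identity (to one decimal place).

75.9%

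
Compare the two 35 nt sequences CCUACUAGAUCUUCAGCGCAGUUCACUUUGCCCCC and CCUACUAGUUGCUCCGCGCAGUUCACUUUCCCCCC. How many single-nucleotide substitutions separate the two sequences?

Comparing position by position, 5 positions differ: 9 (A/U), 11 (C/G), 12 (U/C), 15 (A/C), 30 (G/C).

5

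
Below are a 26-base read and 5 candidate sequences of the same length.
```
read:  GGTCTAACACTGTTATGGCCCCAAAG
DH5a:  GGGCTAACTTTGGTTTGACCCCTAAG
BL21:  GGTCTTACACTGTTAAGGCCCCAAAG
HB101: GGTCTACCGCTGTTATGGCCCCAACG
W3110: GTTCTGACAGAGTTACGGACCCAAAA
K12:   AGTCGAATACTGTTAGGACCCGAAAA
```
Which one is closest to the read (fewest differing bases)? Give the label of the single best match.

DH5a differs at 7 bases; BL21 differs at 2 bases; HB101 differs at 3 bases; W3110 differs at 7 bases; K12 differs at 7 bases. The closest is BL21.

BL21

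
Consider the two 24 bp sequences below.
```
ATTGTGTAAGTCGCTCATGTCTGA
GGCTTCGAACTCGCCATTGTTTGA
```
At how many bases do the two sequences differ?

The sequences differ at bases 1, 2, 3, 4, 6, 7, 10, 15, 16, 17, 21 (1-based) — 11 in total.

11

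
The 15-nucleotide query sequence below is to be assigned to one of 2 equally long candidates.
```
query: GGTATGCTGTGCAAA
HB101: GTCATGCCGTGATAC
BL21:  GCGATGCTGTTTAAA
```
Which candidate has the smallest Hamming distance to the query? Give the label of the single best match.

Hamming distances to query — HB101: 6; BL21: 4.
Smallest is BL21 with 4 mismatches.

BL21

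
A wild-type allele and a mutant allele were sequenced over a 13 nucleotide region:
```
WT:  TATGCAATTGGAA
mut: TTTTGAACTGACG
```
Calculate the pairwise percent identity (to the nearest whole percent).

Mismatches at positions 2, 4, 5, 8, 11, 12, 13 (1-based): 7 of 13.
Identical positions: 6/13 = 46.15% → 46%.

46%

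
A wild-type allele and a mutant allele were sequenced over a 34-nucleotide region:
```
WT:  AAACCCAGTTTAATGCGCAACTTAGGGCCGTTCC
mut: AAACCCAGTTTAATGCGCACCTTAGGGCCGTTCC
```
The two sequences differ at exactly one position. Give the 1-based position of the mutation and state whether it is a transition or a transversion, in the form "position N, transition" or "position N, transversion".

The sequences differ only at position 20: A→C (purine→pyrimidine), a transversion.

position 20, transversion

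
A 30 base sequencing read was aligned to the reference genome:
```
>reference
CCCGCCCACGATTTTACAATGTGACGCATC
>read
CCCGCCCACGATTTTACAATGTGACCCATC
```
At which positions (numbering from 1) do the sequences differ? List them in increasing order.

Scanning 1-based: 26: G/C.

26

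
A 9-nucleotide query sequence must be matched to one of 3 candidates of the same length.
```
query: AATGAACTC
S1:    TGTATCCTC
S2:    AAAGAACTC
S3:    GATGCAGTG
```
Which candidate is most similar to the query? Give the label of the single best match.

Hamming distances to query — S1: 5; S2: 1; S3: 4.
Smallest is S2 with 1 mismatch.

S2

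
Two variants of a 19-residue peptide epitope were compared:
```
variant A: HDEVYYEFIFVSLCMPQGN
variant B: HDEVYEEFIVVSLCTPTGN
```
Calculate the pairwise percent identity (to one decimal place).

78.9%

Mismatches at positions 6, 10, 15, 17 (1-based): 4 of 19.
Identical positions: 15/19 = 78.95% → 78.9%.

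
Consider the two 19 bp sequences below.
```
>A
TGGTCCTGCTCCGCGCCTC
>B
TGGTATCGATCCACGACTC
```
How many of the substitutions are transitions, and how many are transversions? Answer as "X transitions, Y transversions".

3 transitions, 3 transversions

Transitions (purine↔purine or pyrimidine↔pyrimidine): 6 C→T, 7 T→C, 13 G→A.
Transversions (purine↔pyrimidine): 5 C→A, 9 C→A, 16 C→A.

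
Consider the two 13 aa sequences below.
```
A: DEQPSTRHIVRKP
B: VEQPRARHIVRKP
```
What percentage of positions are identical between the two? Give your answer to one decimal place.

76.9%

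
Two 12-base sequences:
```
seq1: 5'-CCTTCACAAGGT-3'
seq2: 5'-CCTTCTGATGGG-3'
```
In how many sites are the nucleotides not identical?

Mismatches (1-based): site 6: A→T; site 7: C→G; site 9: A→T; site 12: T→G.

4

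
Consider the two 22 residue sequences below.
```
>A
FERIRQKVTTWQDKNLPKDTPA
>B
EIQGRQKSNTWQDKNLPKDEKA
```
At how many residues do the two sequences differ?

Comparing position by position, 8 residues differ: 1 (F/E), 2 (E/I), 3 (R/Q), 4 (I/G), 8 (V/S), 9 (T/N), 20 (T/E), 21 (P/K).

8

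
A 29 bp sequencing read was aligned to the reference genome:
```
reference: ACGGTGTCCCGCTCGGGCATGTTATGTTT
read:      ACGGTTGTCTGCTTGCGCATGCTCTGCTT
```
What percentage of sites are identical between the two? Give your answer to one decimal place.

69.0%

Mismatches at positions 6, 7, 8, 10, 14, 16, 22, 24, 27 (1-based): 9 of 29.
Identical positions: 20/29 = 68.97% → 69.0%.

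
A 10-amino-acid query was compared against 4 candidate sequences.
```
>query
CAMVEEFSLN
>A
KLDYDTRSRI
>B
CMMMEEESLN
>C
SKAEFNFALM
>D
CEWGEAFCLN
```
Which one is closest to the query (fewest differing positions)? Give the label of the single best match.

Hamming distances to query — A: 9; B: 3; C: 8; D: 5.
Smallest is B with 3 mismatches.

B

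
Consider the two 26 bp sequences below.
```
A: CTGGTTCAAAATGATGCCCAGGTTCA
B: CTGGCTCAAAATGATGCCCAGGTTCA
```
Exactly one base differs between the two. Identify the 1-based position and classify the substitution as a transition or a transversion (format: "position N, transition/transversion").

position 5, transition

The sequences differ only at position 5: T→C (pyrimidine→pyrimidine), a transition.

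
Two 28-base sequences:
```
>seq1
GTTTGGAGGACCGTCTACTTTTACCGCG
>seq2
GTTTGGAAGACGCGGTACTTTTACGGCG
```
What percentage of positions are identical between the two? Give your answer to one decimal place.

78.6%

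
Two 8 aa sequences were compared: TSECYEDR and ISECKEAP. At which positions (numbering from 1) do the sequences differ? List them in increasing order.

Differences at position 1 (T→I), position 5 (Y→K), position 7 (D→A), position 8 (R→P).

1, 5, 7, 8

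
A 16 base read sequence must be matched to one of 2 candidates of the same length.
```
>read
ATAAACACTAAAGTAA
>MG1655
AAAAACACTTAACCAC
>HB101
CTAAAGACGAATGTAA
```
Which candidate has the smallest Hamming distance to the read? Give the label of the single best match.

HB101

Hamming distances to read — MG1655: 5; HB101: 4.
Smallest is HB101 with 4 mismatches.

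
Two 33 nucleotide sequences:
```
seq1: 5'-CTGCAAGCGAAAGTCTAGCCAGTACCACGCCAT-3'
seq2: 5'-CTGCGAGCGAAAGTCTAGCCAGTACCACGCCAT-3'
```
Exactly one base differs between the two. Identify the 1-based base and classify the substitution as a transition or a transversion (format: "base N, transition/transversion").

The sequences differ only at base 5: A→G (purine→purine), a transition.

base 5, transition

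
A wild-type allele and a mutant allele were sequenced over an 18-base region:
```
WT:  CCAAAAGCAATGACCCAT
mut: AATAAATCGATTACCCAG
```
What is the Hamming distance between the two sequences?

7

Mismatches (1-based): position 1: C→A; position 2: C→A; position 3: A→T; position 7: G→T; position 9: A→G; position 12: G→T; position 18: T→G.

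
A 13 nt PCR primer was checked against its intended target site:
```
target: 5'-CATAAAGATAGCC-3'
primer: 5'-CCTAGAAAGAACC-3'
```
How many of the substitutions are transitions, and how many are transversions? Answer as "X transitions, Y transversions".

3 transitions, 2 transversions

Mismatches (1-based):
base 2: A→C (purine→pyrimidine, transversion)
base 5: A→G (purine→purine, transition)
base 7: G→A (purine→purine, transition)
base 9: T→G (pyrimidine→purine, transversion)
base 11: G→A (purine→purine, transition)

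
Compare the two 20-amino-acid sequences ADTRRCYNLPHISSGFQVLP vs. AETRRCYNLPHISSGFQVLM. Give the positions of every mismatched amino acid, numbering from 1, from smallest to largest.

Differences at position 2 (D→E), position 20 (P→M).

2, 20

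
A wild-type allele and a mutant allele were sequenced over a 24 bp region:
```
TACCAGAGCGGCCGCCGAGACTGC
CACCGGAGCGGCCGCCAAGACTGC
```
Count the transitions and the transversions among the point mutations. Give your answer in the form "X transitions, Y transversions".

3 transitions, 0 transversions

Mismatches (1-based):
base 1: T→C (pyrimidine→pyrimidine, transition)
base 5: A→G (purine→purine, transition)
base 17: G→A (purine→purine, transition)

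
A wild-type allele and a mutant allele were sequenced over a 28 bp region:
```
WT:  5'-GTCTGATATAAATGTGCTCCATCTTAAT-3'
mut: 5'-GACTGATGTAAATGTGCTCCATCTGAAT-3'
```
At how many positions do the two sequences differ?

Mismatches (1-based): position 2: T→A; position 8: A→G; position 25: T→G.

3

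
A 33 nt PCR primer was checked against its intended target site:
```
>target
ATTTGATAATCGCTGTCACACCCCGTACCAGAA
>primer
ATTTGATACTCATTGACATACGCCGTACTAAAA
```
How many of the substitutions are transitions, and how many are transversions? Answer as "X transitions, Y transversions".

Transitions (purine↔purine or pyrimidine↔pyrimidine): 12 G→A, 13 C→T, 19 C→T, 29 C→T, 31 G→A.
Transversions (purine↔pyrimidine): 9 A→C, 16 T→A, 22 C→G.

5 transitions, 3 transversions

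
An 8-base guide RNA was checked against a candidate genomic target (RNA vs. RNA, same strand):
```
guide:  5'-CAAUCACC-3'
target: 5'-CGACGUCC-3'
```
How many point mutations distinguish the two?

Mismatches (1-based): position 2: A→G; position 4: U→C; position 5: C→G; position 6: A→U.

4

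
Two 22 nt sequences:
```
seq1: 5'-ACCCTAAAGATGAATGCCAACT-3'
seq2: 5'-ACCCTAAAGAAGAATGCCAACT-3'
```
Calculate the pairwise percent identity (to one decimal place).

1 position differs (11), so 21 of 22 match: 21/22 = 95.45%.

95.5%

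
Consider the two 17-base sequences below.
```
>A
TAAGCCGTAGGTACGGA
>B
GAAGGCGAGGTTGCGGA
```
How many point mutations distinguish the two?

6

Mismatches (1-based): site 1: T→G; site 5: C→G; site 8: T→A; site 9: A→G; site 11: G→T; site 13: A→G.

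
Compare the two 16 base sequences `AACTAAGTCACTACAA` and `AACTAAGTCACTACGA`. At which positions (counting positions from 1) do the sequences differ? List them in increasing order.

Scanning 1-based: 15: A/G.

15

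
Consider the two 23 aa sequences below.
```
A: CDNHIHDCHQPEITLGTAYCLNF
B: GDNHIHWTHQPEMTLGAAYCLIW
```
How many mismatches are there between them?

The sequences differ at residues 1, 7, 8, 13, 17, 22, 23 (1-based) — 7 in total.

7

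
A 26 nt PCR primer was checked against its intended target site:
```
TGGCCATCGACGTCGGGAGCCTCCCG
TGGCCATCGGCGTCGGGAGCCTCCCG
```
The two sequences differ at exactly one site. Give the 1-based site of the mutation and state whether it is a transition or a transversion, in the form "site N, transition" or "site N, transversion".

site 10, transition

Site 10 changes A→G. A is a purine and G is a purine, so this is a transition.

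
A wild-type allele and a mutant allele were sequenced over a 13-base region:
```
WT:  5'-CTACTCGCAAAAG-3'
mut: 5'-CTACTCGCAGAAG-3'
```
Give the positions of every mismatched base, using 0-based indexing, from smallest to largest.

Scanning 0-based: 9: A/G.

9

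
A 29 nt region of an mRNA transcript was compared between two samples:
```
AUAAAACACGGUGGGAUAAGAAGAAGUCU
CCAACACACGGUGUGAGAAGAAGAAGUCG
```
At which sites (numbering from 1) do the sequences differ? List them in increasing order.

Scanning 1-based: 1: A/C; 2: U/C; 5: A/C; 14: G/U; 17: U/G; 29: U/G.

1, 2, 5, 14, 17, 29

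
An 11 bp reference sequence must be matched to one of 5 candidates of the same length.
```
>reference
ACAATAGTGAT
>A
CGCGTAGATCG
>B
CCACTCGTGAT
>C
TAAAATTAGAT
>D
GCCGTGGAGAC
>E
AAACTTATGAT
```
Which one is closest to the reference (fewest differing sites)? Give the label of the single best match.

Hamming distances to reference — A: 8; B: 3; C: 6; D: 6; E: 4.
Smallest is B with 3 mismatches.

B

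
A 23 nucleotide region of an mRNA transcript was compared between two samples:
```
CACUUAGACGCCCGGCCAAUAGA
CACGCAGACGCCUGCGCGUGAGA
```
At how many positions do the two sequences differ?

Comparing position by position, 8 positions differ: 4 (U/G), 5 (U/C), 13 (C/U), 15 (G/C), 16 (C/G), 18 (A/G), 19 (A/U), 20 (U/G).

8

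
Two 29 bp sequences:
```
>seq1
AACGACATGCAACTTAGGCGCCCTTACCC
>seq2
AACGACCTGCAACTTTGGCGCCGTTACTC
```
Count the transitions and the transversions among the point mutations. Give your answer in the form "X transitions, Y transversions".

Transitions (purine↔purine or pyrimidine↔pyrimidine): 28 C→T.
Transversions (purine↔pyrimidine): 7 A→C, 16 A→T, 23 C→G.

1 transition, 3 transversions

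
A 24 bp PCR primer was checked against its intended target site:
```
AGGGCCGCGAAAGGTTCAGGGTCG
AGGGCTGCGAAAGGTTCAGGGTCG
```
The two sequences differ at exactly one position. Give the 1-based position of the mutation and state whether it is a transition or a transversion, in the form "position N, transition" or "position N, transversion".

Position 6 changes C→T. C is a pyrimidine and T is a pyrimidine, so this is a transition.

position 6, transition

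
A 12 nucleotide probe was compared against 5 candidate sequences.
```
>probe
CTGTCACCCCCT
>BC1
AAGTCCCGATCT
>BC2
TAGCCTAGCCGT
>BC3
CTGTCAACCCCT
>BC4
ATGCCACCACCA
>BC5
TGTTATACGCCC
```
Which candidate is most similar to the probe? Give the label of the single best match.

Hamming distances to probe — BC1: 6; BC2: 7; BC3: 1; BC4: 4; BC5: 8.
Smallest is BC3 with 1 mismatch.

BC3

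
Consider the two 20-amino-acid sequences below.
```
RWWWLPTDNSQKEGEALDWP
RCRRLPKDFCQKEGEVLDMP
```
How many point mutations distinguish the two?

Comparing position by position, 8 positions differ: 2 (W/C), 3 (W/R), 4 (W/R), 7 (T/K), 9 (N/F), 10 (S/C), 16 (A/V), 19 (W/M).

8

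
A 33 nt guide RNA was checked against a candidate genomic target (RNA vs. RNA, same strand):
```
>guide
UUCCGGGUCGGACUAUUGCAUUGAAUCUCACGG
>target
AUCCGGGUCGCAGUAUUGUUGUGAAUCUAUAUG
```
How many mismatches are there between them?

10

Comparing position by position, 10 sites differ: 1 (U/A), 11 (G/C), 13 (C/G), 19 (C/U), 20 (A/U), 21 (U/G), 29 (C/A), 30 (A/U), 31 (C/A), 32 (G/U).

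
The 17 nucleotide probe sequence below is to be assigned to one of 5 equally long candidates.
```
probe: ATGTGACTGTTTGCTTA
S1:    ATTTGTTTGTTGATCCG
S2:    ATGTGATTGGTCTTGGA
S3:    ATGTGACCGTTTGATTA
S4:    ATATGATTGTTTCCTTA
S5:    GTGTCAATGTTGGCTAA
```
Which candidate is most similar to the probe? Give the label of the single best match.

S1 differs at 9 bases; S2 differs at 7 bases; S3 differs at 2 bases; S4 differs at 3 bases; S5 differs at 5 bases. The closest is S3.

S3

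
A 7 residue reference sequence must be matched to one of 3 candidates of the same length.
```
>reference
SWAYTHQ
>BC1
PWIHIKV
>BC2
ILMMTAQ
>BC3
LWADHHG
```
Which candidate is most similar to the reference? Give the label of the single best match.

Hamming distances to reference — BC1: 6; BC2: 5; BC3: 4.
Smallest is BC3 with 4 mismatches.

BC3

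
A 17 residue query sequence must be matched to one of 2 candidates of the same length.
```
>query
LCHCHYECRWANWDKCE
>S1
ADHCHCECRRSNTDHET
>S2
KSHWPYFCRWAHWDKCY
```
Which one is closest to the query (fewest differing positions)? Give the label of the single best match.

S2

Hamming distances to query — S1: 9; S2: 7.
Smallest is S2 with 7 mismatches.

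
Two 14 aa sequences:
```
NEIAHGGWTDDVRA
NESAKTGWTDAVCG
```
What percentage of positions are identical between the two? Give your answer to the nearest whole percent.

57%

Mismatches at positions 3, 5, 6, 11, 13, 14 (1-based): 6 of 14.
Identical positions: 8/14 = 57.14% → 57%.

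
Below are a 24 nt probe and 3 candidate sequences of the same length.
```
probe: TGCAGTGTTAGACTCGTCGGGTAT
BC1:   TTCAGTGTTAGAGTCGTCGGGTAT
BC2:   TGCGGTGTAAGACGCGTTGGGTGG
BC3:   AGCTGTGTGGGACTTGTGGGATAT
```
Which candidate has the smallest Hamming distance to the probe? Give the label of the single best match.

Hamming distances to probe — BC1: 2; BC2: 6; BC3: 7.
Smallest is BC1 with 2 mismatches.

BC1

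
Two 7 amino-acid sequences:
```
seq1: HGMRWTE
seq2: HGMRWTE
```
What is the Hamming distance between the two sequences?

0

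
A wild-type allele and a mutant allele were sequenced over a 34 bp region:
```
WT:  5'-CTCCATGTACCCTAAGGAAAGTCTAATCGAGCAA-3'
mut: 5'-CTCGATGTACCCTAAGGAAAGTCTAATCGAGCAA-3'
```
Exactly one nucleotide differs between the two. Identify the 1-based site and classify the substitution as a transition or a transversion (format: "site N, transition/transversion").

site 4, transversion

Site 4 changes C→G. C is a pyrimidine and G is a purine, so this is a transversion.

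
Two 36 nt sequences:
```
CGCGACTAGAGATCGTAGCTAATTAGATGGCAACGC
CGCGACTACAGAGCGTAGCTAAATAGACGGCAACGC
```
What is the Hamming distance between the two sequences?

4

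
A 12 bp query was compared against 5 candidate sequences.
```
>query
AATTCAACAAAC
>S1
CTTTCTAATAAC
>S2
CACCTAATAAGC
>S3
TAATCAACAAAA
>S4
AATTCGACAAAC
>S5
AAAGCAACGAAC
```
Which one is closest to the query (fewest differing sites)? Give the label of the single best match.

S4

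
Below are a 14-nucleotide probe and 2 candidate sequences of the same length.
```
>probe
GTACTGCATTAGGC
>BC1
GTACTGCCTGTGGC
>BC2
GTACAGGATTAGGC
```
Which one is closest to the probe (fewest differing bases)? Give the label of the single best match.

BC2

BC1 differs at 3 bases; BC2 differs at 2 bases. The closest is BC2.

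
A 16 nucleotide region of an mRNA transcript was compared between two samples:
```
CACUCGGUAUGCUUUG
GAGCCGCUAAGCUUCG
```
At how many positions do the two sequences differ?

6

Mismatches (1-based): position 1: C→G; position 3: C→G; position 4: U→C; position 7: G→C; position 10: U→A; position 15: U→C.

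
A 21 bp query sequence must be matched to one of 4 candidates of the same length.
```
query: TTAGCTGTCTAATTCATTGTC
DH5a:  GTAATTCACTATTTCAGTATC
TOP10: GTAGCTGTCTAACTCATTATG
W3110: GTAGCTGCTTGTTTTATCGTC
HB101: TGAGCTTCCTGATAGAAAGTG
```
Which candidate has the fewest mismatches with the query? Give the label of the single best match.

DH5a differs at 8 sites; TOP10 differs at 4 sites; W3110 differs at 7 sites; HB101 differs at 9 sites. The closest is TOP10.

TOP10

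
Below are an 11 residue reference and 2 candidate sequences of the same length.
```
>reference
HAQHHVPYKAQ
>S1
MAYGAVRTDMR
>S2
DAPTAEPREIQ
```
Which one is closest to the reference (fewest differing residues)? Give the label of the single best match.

S1 differs at 9 residues; S2 differs at 8 residues. The closest is S2.

S2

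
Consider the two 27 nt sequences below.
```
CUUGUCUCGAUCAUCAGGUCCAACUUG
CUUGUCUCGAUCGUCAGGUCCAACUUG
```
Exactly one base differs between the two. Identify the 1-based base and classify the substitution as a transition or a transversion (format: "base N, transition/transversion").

base 13, transition

Base 13 changes A→G. A is a purine and G is a purine, so this is a transition.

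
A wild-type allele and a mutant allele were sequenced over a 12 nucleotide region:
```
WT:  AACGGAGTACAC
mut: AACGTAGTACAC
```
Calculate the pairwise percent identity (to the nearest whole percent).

Mismatch at position 5 (1-based): 1 of 12.
Identical positions: 11/12 = 91.67% → 92%.

92%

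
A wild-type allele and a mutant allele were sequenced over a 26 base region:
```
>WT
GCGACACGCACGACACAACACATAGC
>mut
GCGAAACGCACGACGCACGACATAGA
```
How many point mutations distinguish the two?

5

Mismatches (1-based): site 5: C→A; site 15: A→G; site 18: A→C; site 19: C→G; site 26: C→A.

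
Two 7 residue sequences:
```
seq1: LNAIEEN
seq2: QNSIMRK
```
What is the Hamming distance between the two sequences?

Comparing position by position, 5 positions differ: 1 (L/Q), 3 (A/S), 5 (E/M), 6 (E/R), 7 (N/K).

5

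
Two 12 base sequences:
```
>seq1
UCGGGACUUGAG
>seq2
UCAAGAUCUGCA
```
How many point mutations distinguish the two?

6

Mismatches (1-based): site 3: G→A; site 4: G→A; site 7: C→U; site 8: U→C; site 11: A→C; site 12: G→A.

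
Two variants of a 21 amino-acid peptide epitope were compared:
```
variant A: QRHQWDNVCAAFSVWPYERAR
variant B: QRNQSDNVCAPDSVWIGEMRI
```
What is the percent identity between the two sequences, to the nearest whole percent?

Mismatches at positions 3, 5, 11, 12, 16, 17, 19, 20, 21 (1-based): 9 of 21.
Identical positions: 12/21 = 57.14% → 57%.

57%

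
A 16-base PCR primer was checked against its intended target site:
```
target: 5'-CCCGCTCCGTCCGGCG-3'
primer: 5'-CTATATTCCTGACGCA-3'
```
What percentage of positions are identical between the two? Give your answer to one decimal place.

37.5%

Mismatches at positions 2, 3, 4, 5, 7, 9, 11, 12, 13, 16 (1-based): 10 of 16.
Identical positions: 6/16 = 37.5% → 37.5%.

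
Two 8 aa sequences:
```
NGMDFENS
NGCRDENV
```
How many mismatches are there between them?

4

Comparing position by position, 4 residues differ: 3 (M/C), 4 (D/R), 5 (F/D), 8 (S/V).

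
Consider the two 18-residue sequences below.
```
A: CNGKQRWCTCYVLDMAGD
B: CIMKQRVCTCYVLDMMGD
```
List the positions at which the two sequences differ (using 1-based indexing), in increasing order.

2, 3, 7, 16

Differences at position 2 (N→I), position 3 (G→M), position 7 (W→V), position 16 (A→M).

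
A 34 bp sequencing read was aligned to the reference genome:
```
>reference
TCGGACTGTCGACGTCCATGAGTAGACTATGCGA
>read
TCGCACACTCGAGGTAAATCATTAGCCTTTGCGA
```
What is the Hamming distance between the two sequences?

The sequences differ at bases 4, 7, 8, 13, 16, 17, 20, 22, 26, 29 (1-based) — 10 in total.

10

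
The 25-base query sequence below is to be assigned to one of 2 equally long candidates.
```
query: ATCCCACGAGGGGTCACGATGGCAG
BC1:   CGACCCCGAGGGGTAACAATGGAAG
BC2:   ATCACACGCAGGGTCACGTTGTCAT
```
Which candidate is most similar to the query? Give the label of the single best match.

BC1 differs at 7 positions; BC2 differs at 6 positions. The closest is BC2.

BC2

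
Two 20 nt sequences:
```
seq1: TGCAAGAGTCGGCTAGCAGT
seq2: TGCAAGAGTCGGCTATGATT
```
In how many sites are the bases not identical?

3

The sequences differ at sites 16, 17, 19 (1-based) — 3 in total.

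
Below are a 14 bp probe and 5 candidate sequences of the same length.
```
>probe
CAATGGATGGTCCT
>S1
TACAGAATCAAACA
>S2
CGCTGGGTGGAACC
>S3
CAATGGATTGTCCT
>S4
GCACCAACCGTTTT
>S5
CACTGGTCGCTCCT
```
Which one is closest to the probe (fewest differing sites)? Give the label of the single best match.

Hamming distances to probe — S1: 9; S2: 6; S3: 1; S4: 9; S5: 4.
Smallest is S3 with 1 mismatch.

S3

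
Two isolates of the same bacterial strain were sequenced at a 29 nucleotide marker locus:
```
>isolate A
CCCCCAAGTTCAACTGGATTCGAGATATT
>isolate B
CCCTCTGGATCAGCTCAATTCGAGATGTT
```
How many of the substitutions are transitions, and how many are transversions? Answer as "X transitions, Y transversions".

5 transitions, 3 transversions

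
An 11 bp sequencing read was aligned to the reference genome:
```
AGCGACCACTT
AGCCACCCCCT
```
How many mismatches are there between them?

3

Comparing position by position, 3 bases differ: 4 (G/C), 8 (A/C), 10 (T/C).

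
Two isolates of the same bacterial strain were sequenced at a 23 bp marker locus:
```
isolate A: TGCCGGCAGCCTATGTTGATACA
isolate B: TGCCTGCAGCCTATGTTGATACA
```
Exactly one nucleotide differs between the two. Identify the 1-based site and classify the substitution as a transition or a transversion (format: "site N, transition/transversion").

site 5, transversion

The sequences differ only at site 5: G→T (purine→pyrimidine), a transversion.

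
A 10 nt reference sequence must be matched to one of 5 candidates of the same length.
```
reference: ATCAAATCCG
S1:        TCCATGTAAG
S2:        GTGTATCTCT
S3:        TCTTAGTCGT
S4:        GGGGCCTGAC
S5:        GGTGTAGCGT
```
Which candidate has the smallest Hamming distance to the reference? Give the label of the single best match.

Hamming distances to reference — S1: 6; S2: 7; S3: 7; S4: 9; S5: 8.
Smallest is S1 with 6 mismatches.

S1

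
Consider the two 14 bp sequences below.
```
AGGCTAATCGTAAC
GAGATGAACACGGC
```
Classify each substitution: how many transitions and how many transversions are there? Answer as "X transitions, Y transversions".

Transitions (purine↔purine or pyrimidine↔pyrimidine): 1 A→G, 2 G→A, 6 A→G, 10 G→A, 11 T→C, 12 A→G, 13 A→G.
Transversions (purine↔pyrimidine): 4 C→A, 8 T→A.

7 transitions, 2 transversions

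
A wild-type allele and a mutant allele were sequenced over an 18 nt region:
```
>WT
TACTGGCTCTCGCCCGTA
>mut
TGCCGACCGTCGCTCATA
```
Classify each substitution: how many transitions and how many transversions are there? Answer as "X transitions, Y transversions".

6 transitions, 1 transversion

Transitions (purine↔purine or pyrimidine↔pyrimidine): 2 A→G, 4 T→C, 6 G→A, 8 T→C, 14 C→T, 16 G→A.
Transversions (purine↔pyrimidine): 9 C→G.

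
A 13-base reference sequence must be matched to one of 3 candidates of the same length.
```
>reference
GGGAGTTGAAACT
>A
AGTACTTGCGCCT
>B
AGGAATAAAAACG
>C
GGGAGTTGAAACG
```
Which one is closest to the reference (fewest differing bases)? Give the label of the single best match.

C

A differs at 6 bases; B differs at 5 bases; C differs at 1 base. The closest is C.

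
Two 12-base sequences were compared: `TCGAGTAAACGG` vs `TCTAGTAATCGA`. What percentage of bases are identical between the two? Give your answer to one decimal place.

75.0%

3 positions differ (3, 9, 12), so 9 of 12 match: 9/12 = 75%.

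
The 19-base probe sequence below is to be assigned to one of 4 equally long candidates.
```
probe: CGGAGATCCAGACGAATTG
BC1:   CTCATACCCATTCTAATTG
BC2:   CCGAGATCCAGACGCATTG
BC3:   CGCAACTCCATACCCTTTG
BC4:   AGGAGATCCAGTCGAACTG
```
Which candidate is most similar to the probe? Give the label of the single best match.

BC2

Hamming distances to probe — BC1: 7; BC2: 2; BC3: 7; BC4: 3.
Smallest is BC2 with 2 mismatches.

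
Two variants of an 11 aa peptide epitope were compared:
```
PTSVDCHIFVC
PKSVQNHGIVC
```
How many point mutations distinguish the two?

The sequences differ at residues 2, 5, 6, 8, 9 (1-based) — 5 in total.

5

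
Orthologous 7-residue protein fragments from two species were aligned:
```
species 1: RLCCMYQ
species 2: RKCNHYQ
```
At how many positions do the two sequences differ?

Mismatches (1-based): position 2: L→K; position 4: C→N; position 5: M→H.

3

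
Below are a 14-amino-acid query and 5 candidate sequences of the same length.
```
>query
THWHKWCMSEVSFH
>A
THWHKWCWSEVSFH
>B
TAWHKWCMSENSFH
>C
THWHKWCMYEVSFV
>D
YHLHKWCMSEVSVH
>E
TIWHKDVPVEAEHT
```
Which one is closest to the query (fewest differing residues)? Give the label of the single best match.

A

Hamming distances to query — A: 1; B: 2; C: 2; D: 3; E: 9.
Smallest is A with 1 mismatch.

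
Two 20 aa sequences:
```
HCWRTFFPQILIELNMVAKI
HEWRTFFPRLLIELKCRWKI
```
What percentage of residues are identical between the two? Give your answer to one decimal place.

65.0%

7 positions differ (2, 9, 10, 15, 16, 17, 18), so 13 of 20 match: 13/20 = 65%.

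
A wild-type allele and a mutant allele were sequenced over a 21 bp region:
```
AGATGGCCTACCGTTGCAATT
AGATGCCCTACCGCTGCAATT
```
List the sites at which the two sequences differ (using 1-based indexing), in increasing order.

6, 14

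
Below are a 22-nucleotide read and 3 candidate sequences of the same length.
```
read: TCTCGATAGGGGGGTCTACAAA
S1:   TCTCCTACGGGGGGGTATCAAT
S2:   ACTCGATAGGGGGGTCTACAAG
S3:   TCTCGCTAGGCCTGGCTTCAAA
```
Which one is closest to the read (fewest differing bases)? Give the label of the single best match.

S2

S1 differs at 9 bases; S2 differs at 2 bases; S3 differs at 6 bases. The closest is S2.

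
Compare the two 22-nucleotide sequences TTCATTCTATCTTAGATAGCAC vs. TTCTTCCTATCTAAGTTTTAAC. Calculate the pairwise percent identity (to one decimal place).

68.2%

Mismatches at positions 4, 6, 13, 16, 18, 19, 20 (1-based): 7 of 22.
Identical positions: 15/22 = 68.18% → 68.2%.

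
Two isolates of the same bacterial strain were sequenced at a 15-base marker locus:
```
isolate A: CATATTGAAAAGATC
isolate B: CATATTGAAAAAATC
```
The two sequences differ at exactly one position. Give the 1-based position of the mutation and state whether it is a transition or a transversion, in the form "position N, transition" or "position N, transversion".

position 12, transition

The sequences differ only at position 12: G→A (purine→purine), a transition.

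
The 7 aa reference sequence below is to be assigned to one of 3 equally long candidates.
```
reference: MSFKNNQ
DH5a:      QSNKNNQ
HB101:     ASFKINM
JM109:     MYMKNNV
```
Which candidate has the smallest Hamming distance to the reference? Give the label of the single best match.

DH5a differs at 2 positions; HB101 differs at 3 positions; JM109 differs at 3 positions. The closest is DH5a.

DH5a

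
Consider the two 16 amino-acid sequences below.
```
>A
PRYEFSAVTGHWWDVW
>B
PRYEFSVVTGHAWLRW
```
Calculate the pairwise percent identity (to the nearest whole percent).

75%

4 positions differ (7, 12, 14, 15), so 12 of 16 match: 12/16 = 75%.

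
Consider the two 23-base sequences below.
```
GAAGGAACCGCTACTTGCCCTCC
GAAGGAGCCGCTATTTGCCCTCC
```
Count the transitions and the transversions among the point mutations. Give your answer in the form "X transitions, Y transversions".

Mismatches (1-based):
site 7: A→G (purine→purine, transition)
site 14: C→T (pyrimidine→pyrimidine, transition)

2 transitions, 0 transversions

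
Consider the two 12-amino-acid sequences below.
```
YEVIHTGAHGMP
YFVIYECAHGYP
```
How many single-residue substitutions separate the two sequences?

Comparing position by position, 5 positions differ: 2 (E/F), 5 (H/Y), 6 (T/E), 7 (G/C), 11 (M/Y).

5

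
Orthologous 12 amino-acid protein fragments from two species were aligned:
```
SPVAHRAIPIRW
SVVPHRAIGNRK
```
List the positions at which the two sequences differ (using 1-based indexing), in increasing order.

2, 4, 9, 10, 12

Differences at position 2 (P→V), position 4 (A→P), position 9 (P→G), position 10 (I→N), position 12 (W→K).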